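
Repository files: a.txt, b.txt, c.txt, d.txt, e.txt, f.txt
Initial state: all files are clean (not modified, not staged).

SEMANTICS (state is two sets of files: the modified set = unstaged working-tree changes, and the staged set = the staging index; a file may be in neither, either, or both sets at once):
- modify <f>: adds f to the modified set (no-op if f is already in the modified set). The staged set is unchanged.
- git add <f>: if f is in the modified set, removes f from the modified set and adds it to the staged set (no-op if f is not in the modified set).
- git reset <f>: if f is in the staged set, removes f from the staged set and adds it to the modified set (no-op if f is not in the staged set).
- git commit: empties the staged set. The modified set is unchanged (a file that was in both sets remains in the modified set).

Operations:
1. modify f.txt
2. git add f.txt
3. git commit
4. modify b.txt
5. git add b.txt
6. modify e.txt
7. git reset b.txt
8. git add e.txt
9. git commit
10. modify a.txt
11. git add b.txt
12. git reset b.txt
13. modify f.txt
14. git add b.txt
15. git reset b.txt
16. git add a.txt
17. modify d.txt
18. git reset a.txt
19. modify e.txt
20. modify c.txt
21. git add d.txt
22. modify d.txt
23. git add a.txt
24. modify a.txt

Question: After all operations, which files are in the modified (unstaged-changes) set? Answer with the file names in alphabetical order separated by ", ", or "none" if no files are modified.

Answer: a.txt, b.txt, c.txt, d.txt, e.txt, f.txt

Derivation:
After op 1 (modify f.txt): modified={f.txt} staged={none}
After op 2 (git add f.txt): modified={none} staged={f.txt}
After op 3 (git commit): modified={none} staged={none}
After op 4 (modify b.txt): modified={b.txt} staged={none}
After op 5 (git add b.txt): modified={none} staged={b.txt}
After op 6 (modify e.txt): modified={e.txt} staged={b.txt}
After op 7 (git reset b.txt): modified={b.txt, e.txt} staged={none}
After op 8 (git add e.txt): modified={b.txt} staged={e.txt}
After op 9 (git commit): modified={b.txt} staged={none}
After op 10 (modify a.txt): modified={a.txt, b.txt} staged={none}
After op 11 (git add b.txt): modified={a.txt} staged={b.txt}
After op 12 (git reset b.txt): modified={a.txt, b.txt} staged={none}
After op 13 (modify f.txt): modified={a.txt, b.txt, f.txt} staged={none}
After op 14 (git add b.txt): modified={a.txt, f.txt} staged={b.txt}
After op 15 (git reset b.txt): modified={a.txt, b.txt, f.txt} staged={none}
After op 16 (git add a.txt): modified={b.txt, f.txt} staged={a.txt}
After op 17 (modify d.txt): modified={b.txt, d.txt, f.txt} staged={a.txt}
After op 18 (git reset a.txt): modified={a.txt, b.txt, d.txt, f.txt} staged={none}
After op 19 (modify e.txt): modified={a.txt, b.txt, d.txt, e.txt, f.txt} staged={none}
After op 20 (modify c.txt): modified={a.txt, b.txt, c.txt, d.txt, e.txt, f.txt} staged={none}
After op 21 (git add d.txt): modified={a.txt, b.txt, c.txt, e.txt, f.txt} staged={d.txt}
After op 22 (modify d.txt): modified={a.txt, b.txt, c.txt, d.txt, e.txt, f.txt} staged={d.txt}
After op 23 (git add a.txt): modified={b.txt, c.txt, d.txt, e.txt, f.txt} staged={a.txt, d.txt}
After op 24 (modify a.txt): modified={a.txt, b.txt, c.txt, d.txt, e.txt, f.txt} staged={a.txt, d.txt}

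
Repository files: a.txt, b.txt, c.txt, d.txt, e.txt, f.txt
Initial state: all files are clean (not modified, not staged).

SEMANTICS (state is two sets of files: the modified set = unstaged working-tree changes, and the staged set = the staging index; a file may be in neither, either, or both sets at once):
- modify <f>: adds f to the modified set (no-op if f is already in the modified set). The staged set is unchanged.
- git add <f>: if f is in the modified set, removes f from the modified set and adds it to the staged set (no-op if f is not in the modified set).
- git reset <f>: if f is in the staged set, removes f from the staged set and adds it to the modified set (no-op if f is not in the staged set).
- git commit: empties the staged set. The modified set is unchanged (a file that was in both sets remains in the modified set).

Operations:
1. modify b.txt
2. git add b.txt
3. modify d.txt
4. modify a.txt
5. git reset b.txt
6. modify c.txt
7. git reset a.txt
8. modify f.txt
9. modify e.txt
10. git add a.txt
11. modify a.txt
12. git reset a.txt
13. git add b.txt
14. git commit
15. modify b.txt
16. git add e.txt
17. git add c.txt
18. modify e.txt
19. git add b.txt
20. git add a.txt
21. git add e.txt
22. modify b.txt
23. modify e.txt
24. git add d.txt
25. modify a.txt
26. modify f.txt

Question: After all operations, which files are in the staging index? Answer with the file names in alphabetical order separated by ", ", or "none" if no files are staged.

After op 1 (modify b.txt): modified={b.txt} staged={none}
After op 2 (git add b.txt): modified={none} staged={b.txt}
After op 3 (modify d.txt): modified={d.txt} staged={b.txt}
After op 4 (modify a.txt): modified={a.txt, d.txt} staged={b.txt}
After op 5 (git reset b.txt): modified={a.txt, b.txt, d.txt} staged={none}
After op 6 (modify c.txt): modified={a.txt, b.txt, c.txt, d.txt} staged={none}
After op 7 (git reset a.txt): modified={a.txt, b.txt, c.txt, d.txt} staged={none}
After op 8 (modify f.txt): modified={a.txt, b.txt, c.txt, d.txt, f.txt} staged={none}
After op 9 (modify e.txt): modified={a.txt, b.txt, c.txt, d.txt, e.txt, f.txt} staged={none}
After op 10 (git add a.txt): modified={b.txt, c.txt, d.txt, e.txt, f.txt} staged={a.txt}
After op 11 (modify a.txt): modified={a.txt, b.txt, c.txt, d.txt, e.txt, f.txt} staged={a.txt}
After op 12 (git reset a.txt): modified={a.txt, b.txt, c.txt, d.txt, e.txt, f.txt} staged={none}
After op 13 (git add b.txt): modified={a.txt, c.txt, d.txt, e.txt, f.txt} staged={b.txt}
After op 14 (git commit): modified={a.txt, c.txt, d.txt, e.txt, f.txt} staged={none}
After op 15 (modify b.txt): modified={a.txt, b.txt, c.txt, d.txt, e.txt, f.txt} staged={none}
After op 16 (git add e.txt): modified={a.txt, b.txt, c.txt, d.txt, f.txt} staged={e.txt}
After op 17 (git add c.txt): modified={a.txt, b.txt, d.txt, f.txt} staged={c.txt, e.txt}
After op 18 (modify e.txt): modified={a.txt, b.txt, d.txt, e.txt, f.txt} staged={c.txt, e.txt}
After op 19 (git add b.txt): modified={a.txt, d.txt, e.txt, f.txt} staged={b.txt, c.txt, e.txt}
After op 20 (git add a.txt): modified={d.txt, e.txt, f.txt} staged={a.txt, b.txt, c.txt, e.txt}
After op 21 (git add e.txt): modified={d.txt, f.txt} staged={a.txt, b.txt, c.txt, e.txt}
After op 22 (modify b.txt): modified={b.txt, d.txt, f.txt} staged={a.txt, b.txt, c.txt, e.txt}
After op 23 (modify e.txt): modified={b.txt, d.txt, e.txt, f.txt} staged={a.txt, b.txt, c.txt, e.txt}
After op 24 (git add d.txt): modified={b.txt, e.txt, f.txt} staged={a.txt, b.txt, c.txt, d.txt, e.txt}
After op 25 (modify a.txt): modified={a.txt, b.txt, e.txt, f.txt} staged={a.txt, b.txt, c.txt, d.txt, e.txt}
After op 26 (modify f.txt): modified={a.txt, b.txt, e.txt, f.txt} staged={a.txt, b.txt, c.txt, d.txt, e.txt}

Answer: a.txt, b.txt, c.txt, d.txt, e.txt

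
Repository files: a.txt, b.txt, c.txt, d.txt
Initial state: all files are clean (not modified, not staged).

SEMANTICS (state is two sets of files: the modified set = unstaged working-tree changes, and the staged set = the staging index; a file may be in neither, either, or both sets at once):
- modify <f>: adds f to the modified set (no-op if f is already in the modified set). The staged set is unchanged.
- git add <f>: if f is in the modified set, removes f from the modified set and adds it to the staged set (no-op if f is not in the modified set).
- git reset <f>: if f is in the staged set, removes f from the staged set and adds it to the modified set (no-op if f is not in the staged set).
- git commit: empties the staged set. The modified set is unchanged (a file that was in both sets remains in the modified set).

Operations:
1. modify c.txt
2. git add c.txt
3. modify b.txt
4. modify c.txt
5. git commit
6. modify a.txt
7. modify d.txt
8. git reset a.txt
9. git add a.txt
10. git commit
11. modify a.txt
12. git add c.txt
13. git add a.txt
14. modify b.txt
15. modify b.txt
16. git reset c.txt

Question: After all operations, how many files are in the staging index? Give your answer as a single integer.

After op 1 (modify c.txt): modified={c.txt} staged={none}
After op 2 (git add c.txt): modified={none} staged={c.txt}
After op 3 (modify b.txt): modified={b.txt} staged={c.txt}
After op 4 (modify c.txt): modified={b.txt, c.txt} staged={c.txt}
After op 5 (git commit): modified={b.txt, c.txt} staged={none}
After op 6 (modify a.txt): modified={a.txt, b.txt, c.txt} staged={none}
After op 7 (modify d.txt): modified={a.txt, b.txt, c.txt, d.txt} staged={none}
After op 8 (git reset a.txt): modified={a.txt, b.txt, c.txt, d.txt} staged={none}
After op 9 (git add a.txt): modified={b.txt, c.txt, d.txt} staged={a.txt}
After op 10 (git commit): modified={b.txt, c.txt, d.txt} staged={none}
After op 11 (modify a.txt): modified={a.txt, b.txt, c.txt, d.txt} staged={none}
After op 12 (git add c.txt): modified={a.txt, b.txt, d.txt} staged={c.txt}
After op 13 (git add a.txt): modified={b.txt, d.txt} staged={a.txt, c.txt}
After op 14 (modify b.txt): modified={b.txt, d.txt} staged={a.txt, c.txt}
After op 15 (modify b.txt): modified={b.txt, d.txt} staged={a.txt, c.txt}
After op 16 (git reset c.txt): modified={b.txt, c.txt, d.txt} staged={a.txt}
Final staged set: {a.txt} -> count=1

Answer: 1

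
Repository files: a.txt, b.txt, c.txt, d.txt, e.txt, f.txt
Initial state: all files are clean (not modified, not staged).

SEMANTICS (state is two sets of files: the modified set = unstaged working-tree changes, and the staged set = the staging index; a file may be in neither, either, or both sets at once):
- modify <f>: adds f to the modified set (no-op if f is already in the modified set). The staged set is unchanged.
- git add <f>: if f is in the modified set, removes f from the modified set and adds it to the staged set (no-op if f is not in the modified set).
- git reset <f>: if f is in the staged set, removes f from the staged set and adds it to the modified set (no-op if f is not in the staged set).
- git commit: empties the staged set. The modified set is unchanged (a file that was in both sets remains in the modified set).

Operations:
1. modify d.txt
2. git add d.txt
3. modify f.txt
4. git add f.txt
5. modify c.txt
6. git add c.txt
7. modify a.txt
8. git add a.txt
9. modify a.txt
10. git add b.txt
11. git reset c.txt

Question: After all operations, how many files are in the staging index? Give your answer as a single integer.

Answer: 3

Derivation:
After op 1 (modify d.txt): modified={d.txt} staged={none}
After op 2 (git add d.txt): modified={none} staged={d.txt}
After op 3 (modify f.txt): modified={f.txt} staged={d.txt}
After op 4 (git add f.txt): modified={none} staged={d.txt, f.txt}
After op 5 (modify c.txt): modified={c.txt} staged={d.txt, f.txt}
After op 6 (git add c.txt): modified={none} staged={c.txt, d.txt, f.txt}
After op 7 (modify a.txt): modified={a.txt} staged={c.txt, d.txt, f.txt}
After op 8 (git add a.txt): modified={none} staged={a.txt, c.txt, d.txt, f.txt}
After op 9 (modify a.txt): modified={a.txt} staged={a.txt, c.txt, d.txt, f.txt}
After op 10 (git add b.txt): modified={a.txt} staged={a.txt, c.txt, d.txt, f.txt}
After op 11 (git reset c.txt): modified={a.txt, c.txt} staged={a.txt, d.txt, f.txt}
Final staged set: {a.txt, d.txt, f.txt} -> count=3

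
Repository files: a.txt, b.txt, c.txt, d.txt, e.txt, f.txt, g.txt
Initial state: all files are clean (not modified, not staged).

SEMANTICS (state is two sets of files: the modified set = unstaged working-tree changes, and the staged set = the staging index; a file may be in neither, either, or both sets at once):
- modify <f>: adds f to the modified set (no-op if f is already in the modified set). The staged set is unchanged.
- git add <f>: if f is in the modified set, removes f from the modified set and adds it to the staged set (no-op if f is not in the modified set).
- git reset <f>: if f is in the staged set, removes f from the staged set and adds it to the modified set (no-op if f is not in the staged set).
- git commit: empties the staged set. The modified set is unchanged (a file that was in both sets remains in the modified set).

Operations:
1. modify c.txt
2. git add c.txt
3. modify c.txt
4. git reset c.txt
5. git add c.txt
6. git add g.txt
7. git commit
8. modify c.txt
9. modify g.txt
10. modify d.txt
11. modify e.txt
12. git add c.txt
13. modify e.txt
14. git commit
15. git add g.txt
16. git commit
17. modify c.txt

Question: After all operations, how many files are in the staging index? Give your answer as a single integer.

After op 1 (modify c.txt): modified={c.txt} staged={none}
After op 2 (git add c.txt): modified={none} staged={c.txt}
After op 3 (modify c.txt): modified={c.txt} staged={c.txt}
After op 4 (git reset c.txt): modified={c.txt} staged={none}
After op 5 (git add c.txt): modified={none} staged={c.txt}
After op 6 (git add g.txt): modified={none} staged={c.txt}
After op 7 (git commit): modified={none} staged={none}
After op 8 (modify c.txt): modified={c.txt} staged={none}
After op 9 (modify g.txt): modified={c.txt, g.txt} staged={none}
After op 10 (modify d.txt): modified={c.txt, d.txt, g.txt} staged={none}
After op 11 (modify e.txt): modified={c.txt, d.txt, e.txt, g.txt} staged={none}
After op 12 (git add c.txt): modified={d.txt, e.txt, g.txt} staged={c.txt}
After op 13 (modify e.txt): modified={d.txt, e.txt, g.txt} staged={c.txt}
After op 14 (git commit): modified={d.txt, e.txt, g.txt} staged={none}
After op 15 (git add g.txt): modified={d.txt, e.txt} staged={g.txt}
After op 16 (git commit): modified={d.txt, e.txt} staged={none}
After op 17 (modify c.txt): modified={c.txt, d.txt, e.txt} staged={none}
Final staged set: {none} -> count=0

Answer: 0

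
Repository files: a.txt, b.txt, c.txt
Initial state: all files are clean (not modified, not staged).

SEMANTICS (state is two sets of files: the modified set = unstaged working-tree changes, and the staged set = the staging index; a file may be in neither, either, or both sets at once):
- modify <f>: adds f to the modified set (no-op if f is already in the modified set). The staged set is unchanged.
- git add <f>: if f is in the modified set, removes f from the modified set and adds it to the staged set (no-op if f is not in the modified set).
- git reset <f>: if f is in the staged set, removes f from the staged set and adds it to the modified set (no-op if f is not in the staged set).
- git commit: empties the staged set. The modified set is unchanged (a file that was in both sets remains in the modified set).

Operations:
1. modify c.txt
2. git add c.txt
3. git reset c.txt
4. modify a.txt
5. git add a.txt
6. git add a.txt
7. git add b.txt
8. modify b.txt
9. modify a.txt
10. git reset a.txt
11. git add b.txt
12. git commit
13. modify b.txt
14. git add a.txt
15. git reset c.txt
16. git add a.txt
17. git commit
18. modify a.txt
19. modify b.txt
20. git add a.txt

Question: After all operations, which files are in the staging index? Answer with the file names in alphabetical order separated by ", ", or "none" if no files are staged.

After op 1 (modify c.txt): modified={c.txt} staged={none}
After op 2 (git add c.txt): modified={none} staged={c.txt}
After op 3 (git reset c.txt): modified={c.txt} staged={none}
After op 4 (modify a.txt): modified={a.txt, c.txt} staged={none}
After op 5 (git add a.txt): modified={c.txt} staged={a.txt}
After op 6 (git add a.txt): modified={c.txt} staged={a.txt}
After op 7 (git add b.txt): modified={c.txt} staged={a.txt}
After op 8 (modify b.txt): modified={b.txt, c.txt} staged={a.txt}
After op 9 (modify a.txt): modified={a.txt, b.txt, c.txt} staged={a.txt}
After op 10 (git reset a.txt): modified={a.txt, b.txt, c.txt} staged={none}
After op 11 (git add b.txt): modified={a.txt, c.txt} staged={b.txt}
After op 12 (git commit): modified={a.txt, c.txt} staged={none}
After op 13 (modify b.txt): modified={a.txt, b.txt, c.txt} staged={none}
After op 14 (git add a.txt): modified={b.txt, c.txt} staged={a.txt}
After op 15 (git reset c.txt): modified={b.txt, c.txt} staged={a.txt}
After op 16 (git add a.txt): modified={b.txt, c.txt} staged={a.txt}
After op 17 (git commit): modified={b.txt, c.txt} staged={none}
After op 18 (modify a.txt): modified={a.txt, b.txt, c.txt} staged={none}
After op 19 (modify b.txt): modified={a.txt, b.txt, c.txt} staged={none}
After op 20 (git add a.txt): modified={b.txt, c.txt} staged={a.txt}

Answer: a.txt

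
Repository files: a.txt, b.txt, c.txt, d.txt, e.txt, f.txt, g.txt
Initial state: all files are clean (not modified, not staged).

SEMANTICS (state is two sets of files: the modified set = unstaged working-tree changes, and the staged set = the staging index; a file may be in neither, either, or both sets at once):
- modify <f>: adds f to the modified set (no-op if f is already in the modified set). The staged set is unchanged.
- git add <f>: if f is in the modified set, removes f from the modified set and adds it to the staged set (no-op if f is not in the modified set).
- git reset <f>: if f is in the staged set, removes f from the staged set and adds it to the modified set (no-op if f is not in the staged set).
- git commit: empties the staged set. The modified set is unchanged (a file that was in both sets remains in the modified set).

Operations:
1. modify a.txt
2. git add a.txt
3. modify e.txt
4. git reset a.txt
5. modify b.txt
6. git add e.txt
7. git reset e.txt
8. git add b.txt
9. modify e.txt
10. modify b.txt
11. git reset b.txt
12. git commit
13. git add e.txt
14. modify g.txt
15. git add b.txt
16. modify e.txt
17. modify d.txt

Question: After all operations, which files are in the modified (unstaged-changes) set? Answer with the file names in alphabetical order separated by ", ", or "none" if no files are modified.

Answer: a.txt, d.txt, e.txt, g.txt

Derivation:
After op 1 (modify a.txt): modified={a.txt} staged={none}
After op 2 (git add a.txt): modified={none} staged={a.txt}
After op 3 (modify e.txt): modified={e.txt} staged={a.txt}
After op 4 (git reset a.txt): modified={a.txt, e.txt} staged={none}
After op 5 (modify b.txt): modified={a.txt, b.txt, e.txt} staged={none}
After op 6 (git add e.txt): modified={a.txt, b.txt} staged={e.txt}
After op 7 (git reset e.txt): modified={a.txt, b.txt, e.txt} staged={none}
After op 8 (git add b.txt): modified={a.txt, e.txt} staged={b.txt}
After op 9 (modify e.txt): modified={a.txt, e.txt} staged={b.txt}
After op 10 (modify b.txt): modified={a.txt, b.txt, e.txt} staged={b.txt}
After op 11 (git reset b.txt): modified={a.txt, b.txt, e.txt} staged={none}
After op 12 (git commit): modified={a.txt, b.txt, e.txt} staged={none}
After op 13 (git add e.txt): modified={a.txt, b.txt} staged={e.txt}
After op 14 (modify g.txt): modified={a.txt, b.txt, g.txt} staged={e.txt}
After op 15 (git add b.txt): modified={a.txt, g.txt} staged={b.txt, e.txt}
After op 16 (modify e.txt): modified={a.txt, e.txt, g.txt} staged={b.txt, e.txt}
After op 17 (modify d.txt): modified={a.txt, d.txt, e.txt, g.txt} staged={b.txt, e.txt}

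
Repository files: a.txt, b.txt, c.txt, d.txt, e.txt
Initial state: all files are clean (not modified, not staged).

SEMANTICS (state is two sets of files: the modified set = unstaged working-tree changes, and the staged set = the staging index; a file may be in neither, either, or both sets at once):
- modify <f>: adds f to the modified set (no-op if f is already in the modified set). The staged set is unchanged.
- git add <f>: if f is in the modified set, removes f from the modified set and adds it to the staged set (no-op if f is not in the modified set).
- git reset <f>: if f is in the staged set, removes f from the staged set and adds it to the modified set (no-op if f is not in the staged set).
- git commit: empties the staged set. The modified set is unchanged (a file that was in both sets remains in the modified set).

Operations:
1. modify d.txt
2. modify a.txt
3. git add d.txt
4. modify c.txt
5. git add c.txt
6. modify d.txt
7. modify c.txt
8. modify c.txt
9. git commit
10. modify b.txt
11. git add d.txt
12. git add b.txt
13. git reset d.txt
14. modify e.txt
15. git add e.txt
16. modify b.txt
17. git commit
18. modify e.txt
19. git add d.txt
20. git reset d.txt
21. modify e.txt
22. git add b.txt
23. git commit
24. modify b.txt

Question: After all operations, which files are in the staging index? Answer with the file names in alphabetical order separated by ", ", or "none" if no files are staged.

Answer: none

Derivation:
After op 1 (modify d.txt): modified={d.txt} staged={none}
After op 2 (modify a.txt): modified={a.txt, d.txt} staged={none}
After op 3 (git add d.txt): modified={a.txt} staged={d.txt}
After op 4 (modify c.txt): modified={a.txt, c.txt} staged={d.txt}
After op 5 (git add c.txt): modified={a.txt} staged={c.txt, d.txt}
After op 6 (modify d.txt): modified={a.txt, d.txt} staged={c.txt, d.txt}
After op 7 (modify c.txt): modified={a.txt, c.txt, d.txt} staged={c.txt, d.txt}
After op 8 (modify c.txt): modified={a.txt, c.txt, d.txt} staged={c.txt, d.txt}
After op 9 (git commit): modified={a.txt, c.txt, d.txt} staged={none}
After op 10 (modify b.txt): modified={a.txt, b.txt, c.txt, d.txt} staged={none}
After op 11 (git add d.txt): modified={a.txt, b.txt, c.txt} staged={d.txt}
After op 12 (git add b.txt): modified={a.txt, c.txt} staged={b.txt, d.txt}
After op 13 (git reset d.txt): modified={a.txt, c.txt, d.txt} staged={b.txt}
After op 14 (modify e.txt): modified={a.txt, c.txt, d.txt, e.txt} staged={b.txt}
After op 15 (git add e.txt): modified={a.txt, c.txt, d.txt} staged={b.txt, e.txt}
After op 16 (modify b.txt): modified={a.txt, b.txt, c.txt, d.txt} staged={b.txt, e.txt}
After op 17 (git commit): modified={a.txt, b.txt, c.txt, d.txt} staged={none}
After op 18 (modify e.txt): modified={a.txt, b.txt, c.txt, d.txt, e.txt} staged={none}
After op 19 (git add d.txt): modified={a.txt, b.txt, c.txt, e.txt} staged={d.txt}
After op 20 (git reset d.txt): modified={a.txt, b.txt, c.txt, d.txt, e.txt} staged={none}
After op 21 (modify e.txt): modified={a.txt, b.txt, c.txt, d.txt, e.txt} staged={none}
After op 22 (git add b.txt): modified={a.txt, c.txt, d.txt, e.txt} staged={b.txt}
After op 23 (git commit): modified={a.txt, c.txt, d.txt, e.txt} staged={none}
After op 24 (modify b.txt): modified={a.txt, b.txt, c.txt, d.txt, e.txt} staged={none}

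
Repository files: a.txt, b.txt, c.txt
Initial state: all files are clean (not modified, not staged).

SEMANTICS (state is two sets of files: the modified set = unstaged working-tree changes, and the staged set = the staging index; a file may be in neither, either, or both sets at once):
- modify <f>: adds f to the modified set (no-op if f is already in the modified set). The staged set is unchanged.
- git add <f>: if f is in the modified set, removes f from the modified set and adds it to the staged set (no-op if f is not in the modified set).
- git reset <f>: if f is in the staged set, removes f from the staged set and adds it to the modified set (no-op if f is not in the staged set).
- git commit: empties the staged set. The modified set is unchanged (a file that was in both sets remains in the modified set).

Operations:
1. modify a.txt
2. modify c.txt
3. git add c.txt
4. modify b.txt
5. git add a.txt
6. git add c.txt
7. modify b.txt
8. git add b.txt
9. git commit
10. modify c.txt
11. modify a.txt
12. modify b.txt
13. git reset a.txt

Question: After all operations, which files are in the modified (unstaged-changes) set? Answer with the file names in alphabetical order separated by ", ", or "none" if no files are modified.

After op 1 (modify a.txt): modified={a.txt} staged={none}
After op 2 (modify c.txt): modified={a.txt, c.txt} staged={none}
After op 3 (git add c.txt): modified={a.txt} staged={c.txt}
After op 4 (modify b.txt): modified={a.txt, b.txt} staged={c.txt}
After op 5 (git add a.txt): modified={b.txt} staged={a.txt, c.txt}
After op 6 (git add c.txt): modified={b.txt} staged={a.txt, c.txt}
After op 7 (modify b.txt): modified={b.txt} staged={a.txt, c.txt}
After op 8 (git add b.txt): modified={none} staged={a.txt, b.txt, c.txt}
After op 9 (git commit): modified={none} staged={none}
After op 10 (modify c.txt): modified={c.txt} staged={none}
After op 11 (modify a.txt): modified={a.txt, c.txt} staged={none}
After op 12 (modify b.txt): modified={a.txt, b.txt, c.txt} staged={none}
After op 13 (git reset a.txt): modified={a.txt, b.txt, c.txt} staged={none}

Answer: a.txt, b.txt, c.txt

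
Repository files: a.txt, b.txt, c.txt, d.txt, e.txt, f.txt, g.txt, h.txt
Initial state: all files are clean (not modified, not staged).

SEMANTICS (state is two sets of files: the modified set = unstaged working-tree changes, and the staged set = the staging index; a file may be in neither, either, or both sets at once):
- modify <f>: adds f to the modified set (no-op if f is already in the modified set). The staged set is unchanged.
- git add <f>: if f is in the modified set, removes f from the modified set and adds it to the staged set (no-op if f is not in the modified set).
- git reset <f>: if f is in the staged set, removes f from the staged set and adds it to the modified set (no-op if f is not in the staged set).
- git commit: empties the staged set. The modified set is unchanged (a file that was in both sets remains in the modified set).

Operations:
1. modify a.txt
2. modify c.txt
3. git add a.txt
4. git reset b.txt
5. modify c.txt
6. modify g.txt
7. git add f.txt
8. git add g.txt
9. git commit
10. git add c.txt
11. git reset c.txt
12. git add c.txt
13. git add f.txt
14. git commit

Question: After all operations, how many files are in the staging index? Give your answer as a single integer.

After op 1 (modify a.txt): modified={a.txt} staged={none}
After op 2 (modify c.txt): modified={a.txt, c.txt} staged={none}
After op 3 (git add a.txt): modified={c.txt} staged={a.txt}
After op 4 (git reset b.txt): modified={c.txt} staged={a.txt}
After op 5 (modify c.txt): modified={c.txt} staged={a.txt}
After op 6 (modify g.txt): modified={c.txt, g.txt} staged={a.txt}
After op 7 (git add f.txt): modified={c.txt, g.txt} staged={a.txt}
After op 8 (git add g.txt): modified={c.txt} staged={a.txt, g.txt}
After op 9 (git commit): modified={c.txt} staged={none}
After op 10 (git add c.txt): modified={none} staged={c.txt}
After op 11 (git reset c.txt): modified={c.txt} staged={none}
After op 12 (git add c.txt): modified={none} staged={c.txt}
After op 13 (git add f.txt): modified={none} staged={c.txt}
After op 14 (git commit): modified={none} staged={none}
Final staged set: {none} -> count=0

Answer: 0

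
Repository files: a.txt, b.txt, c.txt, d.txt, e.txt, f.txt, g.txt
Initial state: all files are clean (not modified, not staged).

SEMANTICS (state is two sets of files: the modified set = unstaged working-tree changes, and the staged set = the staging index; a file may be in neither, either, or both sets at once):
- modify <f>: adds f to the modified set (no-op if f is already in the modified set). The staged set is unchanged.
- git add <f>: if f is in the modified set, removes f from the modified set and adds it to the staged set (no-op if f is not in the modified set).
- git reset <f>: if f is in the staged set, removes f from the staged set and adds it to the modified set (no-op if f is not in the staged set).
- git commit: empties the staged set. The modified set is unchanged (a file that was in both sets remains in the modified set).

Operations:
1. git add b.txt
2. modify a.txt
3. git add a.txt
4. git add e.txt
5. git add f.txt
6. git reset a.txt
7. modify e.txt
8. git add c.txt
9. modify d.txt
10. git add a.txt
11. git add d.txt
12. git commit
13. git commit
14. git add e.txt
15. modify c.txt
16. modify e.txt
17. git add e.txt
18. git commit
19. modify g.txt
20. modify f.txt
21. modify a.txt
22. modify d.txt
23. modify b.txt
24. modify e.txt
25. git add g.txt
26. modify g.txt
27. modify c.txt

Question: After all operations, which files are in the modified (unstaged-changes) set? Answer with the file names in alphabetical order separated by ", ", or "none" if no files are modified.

Answer: a.txt, b.txt, c.txt, d.txt, e.txt, f.txt, g.txt

Derivation:
After op 1 (git add b.txt): modified={none} staged={none}
After op 2 (modify a.txt): modified={a.txt} staged={none}
After op 3 (git add a.txt): modified={none} staged={a.txt}
After op 4 (git add e.txt): modified={none} staged={a.txt}
After op 5 (git add f.txt): modified={none} staged={a.txt}
After op 6 (git reset a.txt): modified={a.txt} staged={none}
After op 7 (modify e.txt): modified={a.txt, e.txt} staged={none}
After op 8 (git add c.txt): modified={a.txt, e.txt} staged={none}
After op 9 (modify d.txt): modified={a.txt, d.txt, e.txt} staged={none}
After op 10 (git add a.txt): modified={d.txt, e.txt} staged={a.txt}
After op 11 (git add d.txt): modified={e.txt} staged={a.txt, d.txt}
After op 12 (git commit): modified={e.txt} staged={none}
After op 13 (git commit): modified={e.txt} staged={none}
After op 14 (git add e.txt): modified={none} staged={e.txt}
After op 15 (modify c.txt): modified={c.txt} staged={e.txt}
After op 16 (modify e.txt): modified={c.txt, e.txt} staged={e.txt}
After op 17 (git add e.txt): modified={c.txt} staged={e.txt}
After op 18 (git commit): modified={c.txt} staged={none}
After op 19 (modify g.txt): modified={c.txt, g.txt} staged={none}
After op 20 (modify f.txt): modified={c.txt, f.txt, g.txt} staged={none}
After op 21 (modify a.txt): modified={a.txt, c.txt, f.txt, g.txt} staged={none}
After op 22 (modify d.txt): modified={a.txt, c.txt, d.txt, f.txt, g.txt} staged={none}
After op 23 (modify b.txt): modified={a.txt, b.txt, c.txt, d.txt, f.txt, g.txt} staged={none}
After op 24 (modify e.txt): modified={a.txt, b.txt, c.txt, d.txt, e.txt, f.txt, g.txt} staged={none}
After op 25 (git add g.txt): modified={a.txt, b.txt, c.txt, d.txt, e.txt, f.txt} staged={g.txt}
After op 26 (modify g.txt): modified={a.txt, b.txt, c.txt, d.txt, e.txt, f.txt, g.txt} staged={g.txt}
After op 27 (modify c.txt): modified={a.txt, b.txt, c.txt, d.txt, e.txt, f.txt, g.txt} staged={g.txt}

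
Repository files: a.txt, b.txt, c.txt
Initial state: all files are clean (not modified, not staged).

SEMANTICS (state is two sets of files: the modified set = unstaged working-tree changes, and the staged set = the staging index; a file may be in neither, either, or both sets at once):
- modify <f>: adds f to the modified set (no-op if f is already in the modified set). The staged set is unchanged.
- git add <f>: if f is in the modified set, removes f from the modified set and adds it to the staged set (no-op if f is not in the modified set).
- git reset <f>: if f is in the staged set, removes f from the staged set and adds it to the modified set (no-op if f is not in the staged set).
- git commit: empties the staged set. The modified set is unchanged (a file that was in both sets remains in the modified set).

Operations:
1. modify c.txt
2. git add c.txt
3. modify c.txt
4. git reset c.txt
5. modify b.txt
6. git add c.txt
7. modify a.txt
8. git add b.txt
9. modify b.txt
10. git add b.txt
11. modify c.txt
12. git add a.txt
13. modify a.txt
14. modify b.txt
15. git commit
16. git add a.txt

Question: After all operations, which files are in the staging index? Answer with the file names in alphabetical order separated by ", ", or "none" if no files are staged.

Answer: a.txt

Derivation:
After op 1 (modify c.txt): modified={c.txt} staged={none}
After op 2 (git add c.txt): modified={none} staged={c.txt}
After op 3 (modify c.txt): modified={c.txt} staged={c.txt}
After op 4 (git reset c.txt): modified={c.txt} staged={none}
After op 5 (modify b.txt): modified={b.txt, c.txt} staged={none}
After op 6 (git add c.txt): modified={b.txt} staged={c.txt}
After op 7 (modify a.txt): modified={a.txt, b.txt} staged={c.txt}
After op 8 (git add b.txt): modified={a.txt} staged={b.txt, c.txt}
After op 9 (modify b.txt): modified={a.txt, b.txt} staged={b.txt, c.txt}
After op 10 (git add b.txt): modified={a.txt} staged={b.txt, c.txt}
After op 11 (modify c.txt): modified={a.txt, c.txt} staged={b.txt, c.txt}
After op 12 (git add a.txt): modified={c.txt} staged={a.txt, b.txt, c.txt}
After op 13 (modify a.txt): modified={a.txt, c.txt} staged={a.txt, b.txt, c.txt}
After op 14 (modify b.txt): modified={a.txt, b.txt, c.txt} staged={a.txt, b.txt, c.txt}
After op 15 (git commit): modified={a.txt, b.txt, c.txt} staged={none}
After op 16 (git add a.txt): modified={b.txt, c.txt} staged={a.txt}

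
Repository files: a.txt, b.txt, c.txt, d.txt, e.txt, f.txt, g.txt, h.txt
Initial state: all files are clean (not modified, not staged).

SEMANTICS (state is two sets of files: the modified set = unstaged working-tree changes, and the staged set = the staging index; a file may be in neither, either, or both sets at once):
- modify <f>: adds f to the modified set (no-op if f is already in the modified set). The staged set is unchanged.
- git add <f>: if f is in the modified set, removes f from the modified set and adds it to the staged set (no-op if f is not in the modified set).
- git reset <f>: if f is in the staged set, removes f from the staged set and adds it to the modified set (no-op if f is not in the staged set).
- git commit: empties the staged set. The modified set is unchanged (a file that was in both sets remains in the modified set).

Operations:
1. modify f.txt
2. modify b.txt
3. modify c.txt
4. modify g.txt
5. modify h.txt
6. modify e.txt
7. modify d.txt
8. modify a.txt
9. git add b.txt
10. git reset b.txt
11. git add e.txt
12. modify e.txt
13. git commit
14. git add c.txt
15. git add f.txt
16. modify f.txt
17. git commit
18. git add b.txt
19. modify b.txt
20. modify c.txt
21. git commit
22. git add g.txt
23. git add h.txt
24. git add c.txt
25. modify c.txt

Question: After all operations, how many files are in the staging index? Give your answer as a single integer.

After op 1 (modify f.txt): modified={f.txt} staged={none}
After op 2 (modify b.txt): modified={b.txt, f.txt} staged={none}
After op 3 (modify c.txt): modified={b.txt, c.txt, f.txt} staged={none}
After op 4 (modify g.txt): modified={b.txt, c.txt, f.txt, g.txt} staged={none}
After op 5 (modify h.txt): modified={b.txt, c.txt, f.txt, g.txt, h.txt} staged={none}
After op 6 (modify e.txt): modified={b.txt, c.txt, e.txt, f.txt, g.txt, h.txt} staged={none}
After op 7 (modify d.txt): modified={b.txt, c.txt, d.txt, e.txt, f.txt, g.txt, h.txt} staged={none}
After op 8 (modify a.txt): modified={a.txt, b.txt, c.txt, d.txt, e.txt, f.txt, g.txt, h.txt} staged={none}
After op 9 (git add b.txt): modified={a.txt, c.txt, d.txt, e.txt, f.txt, g.txt, h.txt} staged={b.txt}
After op 10 (git reset b.txt): modified={a.txt, b.txt, c.txt, d.txt, e.txt, f.txt, g.txt, h.txt} staged={none}
After op 11 (git add e.txt): modified={a.txt, b.txt, c.txt, d.txt, f.txt, g.txt, h.txt} staged={e.txt}
After op 12 (modify e.txt): modified={a.txt, b.txt, c.txt, d.txt, e.txt, f.txt, g.txt, h.txt} staged={e.txt}
After op 13 (git commit): modified={a.txt, b.txt, c.txt, d.txt, e.txt, f.txt, g.txt, h.txt} staged={none}
After op 14 (git add c.txt): modified={a.txt, b.txt, d.txt, e.txt, f.txt, g.txt, h.txt} staged={c.txt}
After op 15 (git add f.txt): modified={a.txt, b.txt, d.txt, e.txt, g.txt, h.txt} staged={c.txt, f.txt}
After op 16 (modify f.txt): modified={a.txt, b.txt, d.txt, e.txt, f.txt, g.txt, h.txt} staged={c.txt, f.txt}
After op 17 (git commit): modified={a.txt, b.txt, d.txt, e.txt, f.txt, g.txt, h.txt} staged={none}
After op 18 (git add b.txt): modified={a.txt, d.txt, e.txt, f.txt, g.txt, h.txt} staged={b.txt}
After op 19 (modify b.txt): modified={a.txt, b.txt, d.txt, e.txt, f.txt, g.txt, h.txt} staged={b.txt}
After op 20 (modify c.txt): modified={a.txt, b.txt, c.txt, d.txt, e.txt, f.txt, g.txt, h.txt} staged={b.txt}
After op 21 (git commit): modified={a.txt, b.txt, c.txt, d.txt, e.txt, f.txt, g.txt, h.txt} staged={none}
After op 22 (git add g.txt): modified={a.txt, b.txt, c.txt, d.txt, e.txt, f.txt, h.txt} staged={g.txt}
After op 23 (git add h.txt): modified={a.txt, b.txt, c.txt, d.txt, e.txt, f.txt} staged={g.txt, h.txt}
After op 24 (git add c.txt): modified={a.txt, b.txt, d.txt, e.txt, f.txt} staged={c.txt, g.txt, h.txt}
After op 25 (modify c.txt): modified={a.txt, b.txt, c.txt, d.txt, e.txt, f.txt} staged={c.txt, g.txt, h.txt}
Final staged set: {c.txt, g.txt, h.txt} -> count=3

Answer: 3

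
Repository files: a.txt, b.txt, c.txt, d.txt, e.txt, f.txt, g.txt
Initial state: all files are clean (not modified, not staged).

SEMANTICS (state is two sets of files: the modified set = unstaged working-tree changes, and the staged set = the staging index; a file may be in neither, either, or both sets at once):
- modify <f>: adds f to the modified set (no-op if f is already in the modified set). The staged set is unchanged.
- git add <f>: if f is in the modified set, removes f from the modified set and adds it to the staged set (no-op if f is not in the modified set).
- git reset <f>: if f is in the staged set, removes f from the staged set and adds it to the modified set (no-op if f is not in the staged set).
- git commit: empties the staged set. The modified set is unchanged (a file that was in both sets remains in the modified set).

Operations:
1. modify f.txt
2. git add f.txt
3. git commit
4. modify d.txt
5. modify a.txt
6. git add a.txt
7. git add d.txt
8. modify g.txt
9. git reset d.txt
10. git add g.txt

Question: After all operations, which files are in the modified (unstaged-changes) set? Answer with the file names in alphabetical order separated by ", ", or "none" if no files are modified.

Answer: d.txt

Derivation:
After op 1 (modify f.txt): modified={f.txt} staged={none}
After op 2 (git add f.txt): modified={none} staged={f.txt}
After op 3 (git commit): modified={none} staged={none}
After op 4 (modify d.txt): modified={d.txt} staged={none}
After op 5 (modify a.txt): modified={a.txt, d.txt} staged={none}
After op 6 (git add a.txt): modified={d.txt} staged={a.txt}
After op 7 (git add d.txt): modified={none} staged={a.txt, d.txt}
After op 8 (modify g.txt): modified={g.txt} staged={a.txt, d.txt}
After op 9 (git reset d.txt): modified={d.txt, g.txt} staged={a.txt}
After op 10 (git add g.txt): modified={d.txt} staged={a.txt, g.txt}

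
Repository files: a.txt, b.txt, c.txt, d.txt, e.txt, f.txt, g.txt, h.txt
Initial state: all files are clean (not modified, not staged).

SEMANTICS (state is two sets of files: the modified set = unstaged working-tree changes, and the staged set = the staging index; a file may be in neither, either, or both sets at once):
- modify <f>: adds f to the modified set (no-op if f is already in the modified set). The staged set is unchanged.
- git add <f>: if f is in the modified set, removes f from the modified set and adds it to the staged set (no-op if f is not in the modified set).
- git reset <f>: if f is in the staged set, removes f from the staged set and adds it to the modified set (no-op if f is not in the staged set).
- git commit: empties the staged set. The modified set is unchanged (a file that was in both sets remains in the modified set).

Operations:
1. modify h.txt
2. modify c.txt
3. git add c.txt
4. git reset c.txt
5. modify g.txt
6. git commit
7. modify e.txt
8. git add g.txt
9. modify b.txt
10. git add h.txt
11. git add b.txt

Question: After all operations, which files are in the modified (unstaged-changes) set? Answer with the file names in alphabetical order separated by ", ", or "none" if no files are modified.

Answer: c.txt, e.txt

Derivation:
After op 1 (modify h.txt): modified={h.txt} staged={none}
After op 2 (modify c.txt): modified={c.txt, h.txt} staged={none}
After op 3 (git add c.txt): modified={h.txt} staged={c.txt}
After op 4 (git reset c.txt): modified={c.txt, h.txt} staged={none}
After op 5 (modify g.txt): modified={c.txt, g.txt, h.txt} staged={none}
After op 6 (git commit): modified={c.txt, g.txt, h.txt} staged={none}
After op 7 (modify e.txt): modified={c.txt, e.txt, g.txt, h.txt} staged={none}
After op 8 (git add g.txt): modified={c.txt, e.txt, h.txt} staged={g.txt}
After op 9 (modify b.txt): modified={b.txt, c.txt, e.txt, h.txt} staged={g.txt}
After op 10 (git add h.txt): modified={b.txt, c.txt, e.txt} staged={g.txt, h.txt}
After op 11 (git add b.txt): modified={c.txt, e.txt} staged={b.txt, g.txt, h.txt}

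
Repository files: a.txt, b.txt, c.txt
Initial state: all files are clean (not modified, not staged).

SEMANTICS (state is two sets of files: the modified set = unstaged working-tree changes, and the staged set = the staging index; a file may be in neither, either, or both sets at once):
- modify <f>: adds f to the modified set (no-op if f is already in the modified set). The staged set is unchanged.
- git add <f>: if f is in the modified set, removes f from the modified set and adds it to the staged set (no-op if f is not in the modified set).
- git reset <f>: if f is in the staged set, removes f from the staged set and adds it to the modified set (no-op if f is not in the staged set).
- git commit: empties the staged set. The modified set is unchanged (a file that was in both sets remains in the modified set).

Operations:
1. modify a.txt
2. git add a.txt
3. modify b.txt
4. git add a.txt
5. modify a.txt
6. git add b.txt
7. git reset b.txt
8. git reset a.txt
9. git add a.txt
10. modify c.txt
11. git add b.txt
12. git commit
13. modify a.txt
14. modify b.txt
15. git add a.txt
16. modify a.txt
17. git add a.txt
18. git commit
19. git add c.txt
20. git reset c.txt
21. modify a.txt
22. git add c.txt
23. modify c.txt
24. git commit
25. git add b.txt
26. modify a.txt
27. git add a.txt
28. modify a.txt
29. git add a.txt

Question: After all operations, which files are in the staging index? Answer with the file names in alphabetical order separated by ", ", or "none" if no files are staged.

After op 1 (modify a.txt): modified={a.txt} staged={none}
After op 2 (git add a.txt): modified={none} staged={a.txt}
After op 3 (modify b.txt): modified={b.txt} staged={a.txt}
After op 4 (git add a.txt): modified={b.txt} staged={a.txt}
After op 5 (modify a.txt): modified={a.txt, b.txt} staged={a.txt}
After op 6 (git add b.txt): modified={a.txt} staged={a.txt, b.txt}
After op 7 (git reset b.txt): modified={a.txt, b.txt} staged={a.txt}
After op 8 (git reset a.txt): modified={a.txt, b.txt} staged={none}
After op 9 (git add a.txt): modified={b.txt} staged={a.txt}
After op 10 (modify c.txt): modified={b.txt, c.txt} staged={a.txt}
After op 11 (git add b.txt): modified={c.txt} staged={a.txt, b.txt}
After op 12 (git commit): modified={c.txt} staged={none}
After op 13 (modify a.txt): modified={a.txt, c.txt} staged={none}
After op 14 (modify b.txt): modified={a.txt, b.txt, c.txt} staged={none}
After op 15 (git add a.txt): modified={b.txt, c.txt} staged={a.txt}
After op 16 (modify a.txt): modified={a.txt, b.txt, c.txt} staged={a.txt}
After op 17 (git add a.txt): modified={b.txt, c.txt} staged={a.txt}
After op 18 (git commit): modified={b.txt, c.txt} staged={none}
After op 19 (git add c.txt): modified={b.txt} staged={c.txt}
After op 20 (git reset c.txt): modified={b.txt, c.txt} staged={none}
After op 21 (modify a.txt): modified={a.txt, b.txt, c.txt} staged={none}
After op 22 (git add c.txt): modified={a.txt, b.txt} staged={c.txt}
After op 23 (modify c.txt): modified={a.txt, b.txt, c.txt} staged={c.txt}
After op 24 (git commit): modified={a.txt, b.txt, c.txt} staged={none}
After op 25 (git add b.txt): modified={a.txt, c.txt} staged={b.txt}
After op 26 (modify a.txt): modified={a.txt, c.txt} staged={b.txt}
After op 27 (git add a.txt): modified={c.txt} staged={a.txt, b.txt}
After op 28 (modify a.txt): modified={a.txt, c.txt} staged={a.txt, b.txt}
After op 29 (git add a.txt): modified={c.txt} staged={a.txt, b.txt}

Answer: a.txt, b.txt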